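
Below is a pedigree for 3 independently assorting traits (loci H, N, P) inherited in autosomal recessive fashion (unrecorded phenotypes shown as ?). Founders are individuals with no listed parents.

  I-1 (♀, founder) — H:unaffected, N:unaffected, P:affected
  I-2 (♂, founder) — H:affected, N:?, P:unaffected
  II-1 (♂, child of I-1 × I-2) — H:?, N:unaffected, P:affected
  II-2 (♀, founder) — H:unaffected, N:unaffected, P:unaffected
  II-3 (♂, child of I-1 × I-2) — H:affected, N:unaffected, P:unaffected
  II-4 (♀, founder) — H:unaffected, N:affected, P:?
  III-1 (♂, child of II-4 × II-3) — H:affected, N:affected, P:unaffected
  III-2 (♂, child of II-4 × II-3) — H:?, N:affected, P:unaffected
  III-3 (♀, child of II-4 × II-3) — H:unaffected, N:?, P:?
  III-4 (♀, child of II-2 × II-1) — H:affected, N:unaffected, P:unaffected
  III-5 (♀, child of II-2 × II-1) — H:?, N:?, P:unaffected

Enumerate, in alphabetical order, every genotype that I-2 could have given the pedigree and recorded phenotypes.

I-2 ∈ {hh NN Pp, hh Nn Pp, hh nn Pp}

H/I-1 un ·: Hh
H/I-2 aff ·: hh
H/II-1 ? I-1×I-2: Hh|hh
H/II-2 un ·: Hh
H/II-3 aff I-1×I-2: hh
H/II-4 un ·: Hh
H/III-1 aff II-4×II-3: hh
H/III-2 ? II-4×II-3: Hh|hh
H/III-3 un II-4×II-3: Hh
H/III-4 aff II-2×II-1: hh
H/III-5 ? II-2×II-1: HH|Hh|hh
⇒ H over [I-1,I-2,II-1,II-2,II-3,II-4,III-1,III-2,III-3,III-4,III-5]: 10 consistent
N/I-1 un ·: NN|Nn
N/I-2 ? ·: NN|Nn|nn
N/II-1 un I-1×I-2: NN|Nn
N/II-2 un ·: NN|Nn
N/II-3 un I-1×I-2: Nn
N/II-4 aff ·: nn
N/III-1 aff II-4×II-3: nn
N/III-2 aff II-4×II-3: nn
N/III-3 ? II-4×II-3: Nn|nn
N/III-4 un II-2×II-1: NN|Nn
N/III-5 ? II-2×II-1: NN|Nn|nn
⇒ N over [I-1,I-2,II-1,II-2,II-3,II-4,III-1,III-2,III-3,III-4,III-5]: 130 consistent
P/I-1 aff ·: pp
P/I-2 un ·: Pp
P/II-1 aff I-1×I-2: pp
P/II-2 un ·: PP|Pp
P/II-3 un I-1×I-2: Pp
P/II-4 ? ·: PP|Pp|pp
P/III-1 un II-4×II-3: PP|Pp
P/III-2 un II-4×II-3: PP|Pp
P/III-3 ? II-4×II-3: PP|Pp|pp
P/III-4 un II-2×II-1: Pp
P/III-5 un II-2×II-1: Pp
⇒ P over [I-1,I-2,II-1,II-2,II-3,II-4,III-1,III-2,III-3,III-4,III-5]: 44 consistent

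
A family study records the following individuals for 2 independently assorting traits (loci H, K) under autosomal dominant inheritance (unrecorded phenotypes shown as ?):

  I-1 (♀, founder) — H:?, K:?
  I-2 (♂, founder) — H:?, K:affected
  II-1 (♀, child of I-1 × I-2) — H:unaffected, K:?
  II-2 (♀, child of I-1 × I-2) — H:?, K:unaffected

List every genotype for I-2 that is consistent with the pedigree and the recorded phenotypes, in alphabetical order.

H/I-1 ? ·: hh|Hh
H/I-2 ? ·: hh|Hh
H/II-1 un I-1×I-2: hh
H/II-2 ? I-1×I-2: hh|Hh|HH
⇒ H over [I-1,I-2,II-1,II-2]: 8 consistent
K/I-1 ? ·: kk|Kk
K/I-2 aff ·: Kk
K/II-1 ? I-1×I-2: kk|Kk|KK
K/II-2 un I-1×I-2: kk
⇒ K over [I-1,I-2,II-1,II-2]: 5 consistent

I-2 ∈ {Hh Kk, hh Kk}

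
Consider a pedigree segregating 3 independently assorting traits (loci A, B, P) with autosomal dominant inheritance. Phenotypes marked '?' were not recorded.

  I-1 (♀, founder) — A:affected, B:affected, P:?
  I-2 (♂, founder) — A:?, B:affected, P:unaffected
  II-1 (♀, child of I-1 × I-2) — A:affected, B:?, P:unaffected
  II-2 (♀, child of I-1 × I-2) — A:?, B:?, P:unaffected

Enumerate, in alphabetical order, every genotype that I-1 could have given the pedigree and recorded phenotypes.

A/I-1 aff ·: Aa|AA
A/I-2 ? ·: aa|Aa|AA
A/II-1 aff I-1×I-2: Aa|AA
A/II-2 ? I-1×I-2: aa|Aa|AA
⇒ A over [I-1,I-2,II-1,II-2]: 18 consistent
B/I-1 aff ·: Bb|BB
B/I-2 aff ·: Bb|BB
B/II-1 ? I-1×I-2: bb|Bb|BB
B/II-2 ? I-1×I-2: bb|Bb|BB
⇒ B over [I-1,I-2,II-1,II-2]: 18 consistent
P/I-1 ? ·: pp|Pp
P/I-2 un ·: pp
P/II-1 un I-1×I-2: pp
P/II-2 un I-1×I-2: pp
⇒ P over [I-1,I-2,II-1,II-2]: 2 consistent

I-1 ∈ {AA BB Pp, AA BB pp, AA Bb Pp, AA Bb pp, Aa BB Pp, Aa BB pp, Aa Bb Pp, Aa Bb pp}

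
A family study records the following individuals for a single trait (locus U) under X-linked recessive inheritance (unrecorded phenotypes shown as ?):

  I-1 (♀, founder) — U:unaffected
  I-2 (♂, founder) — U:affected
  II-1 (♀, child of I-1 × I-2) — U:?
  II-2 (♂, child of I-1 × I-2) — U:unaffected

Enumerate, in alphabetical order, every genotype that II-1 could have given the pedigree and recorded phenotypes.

II-1 ∈ {X^UX^u, X^uX^u}

U/I-1 un ·: X^UX^U|X^UX^u
U/I-2 aff ·: X^uY
U/II-1 ? I-1×I-2: X^UX^u|X^uX^u
U/II-2 un I-1×I-2: X^UY
⇒ U over [I-1,I-2,II-1,II-2]: 3 consistent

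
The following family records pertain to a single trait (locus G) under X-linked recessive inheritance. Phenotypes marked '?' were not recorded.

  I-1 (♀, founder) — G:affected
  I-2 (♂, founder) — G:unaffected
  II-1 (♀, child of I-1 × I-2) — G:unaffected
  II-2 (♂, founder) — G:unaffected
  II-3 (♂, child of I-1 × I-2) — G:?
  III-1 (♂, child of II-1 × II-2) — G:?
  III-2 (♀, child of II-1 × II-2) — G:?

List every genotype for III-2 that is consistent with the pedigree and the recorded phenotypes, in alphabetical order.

III-2 ∈ {X^GX^G, X^GX^g}

G/I-1 aff ·: X^gX^g
G/I-2 un ·: X^GY
G/II-1 un I-1×I-2: X^GX^g
G/II-2 un ·: X^GY
G/II-3 ? I-1×I-2: X^gY
G/III-1 ? II-1×II-2: X^GY|X^gY
G/III-2 ? II-1×II-2: X^GX^G|X^GX^g
⇒ G over [I-1,I-2,II-1,II-2,II-3,III-1,III-2]: 4 consistent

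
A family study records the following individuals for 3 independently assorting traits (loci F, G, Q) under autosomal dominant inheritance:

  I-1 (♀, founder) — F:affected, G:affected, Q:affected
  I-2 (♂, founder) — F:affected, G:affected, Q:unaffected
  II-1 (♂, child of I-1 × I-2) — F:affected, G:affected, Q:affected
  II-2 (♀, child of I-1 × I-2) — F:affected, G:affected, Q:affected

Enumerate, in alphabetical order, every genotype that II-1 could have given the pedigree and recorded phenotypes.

F/I-1 aff ·: Ff|FF
F/I-2 aff ·: Ff|FF
F/II-1 aff I-1×I-2: Ff|FF
F/II-2 aff I-1×I-2: Ff|FF
⇒ F over [I-1,I-2,II-1,II-2]: 13 consistent
G/I-1 aff ·: Gg|GG
G/I-2 aff ·: Gg|GG
G/II-1 aff I-1×I-2: Gg|GG
G/II-2 aff I-1×I-2: Gg|GG
⇒ G over [I-1,I-2,II-1,II-2]: 13 consistent
Q/I-1 aff ·: Qq|QQ
Q/I-2 un ·: qq
Q/II-1 aff I-1×I-2: Qq
Q/II-2 aff I-1×I-2: Qq
⇒ Q over [I-1,I-2,II-1,II-2]: 2 consistent

II-1 ∈ {FF GG Qq, FF Gg Qq, Ff GG Qq, Ff Gg Qq}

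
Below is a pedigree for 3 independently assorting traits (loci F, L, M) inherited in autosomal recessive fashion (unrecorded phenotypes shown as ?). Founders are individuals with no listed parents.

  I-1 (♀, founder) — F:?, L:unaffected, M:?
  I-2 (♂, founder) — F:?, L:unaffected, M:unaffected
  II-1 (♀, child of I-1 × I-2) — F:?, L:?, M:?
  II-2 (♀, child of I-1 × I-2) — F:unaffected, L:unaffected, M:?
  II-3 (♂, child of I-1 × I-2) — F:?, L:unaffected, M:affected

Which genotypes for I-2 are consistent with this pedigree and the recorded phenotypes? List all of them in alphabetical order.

F/I-1 ? ·: FF|Ff|ff
F/I-2 ? ·: FF|Ff|ff
F/II-1 ? I-1×I-2: FF|Ff|ff
F/II-2 un I-1×I-2: FF|Ff
F/II-3 ? I-1×I-2: FF|Ff|ff
⇒ F over [I-1,I-2,II-1,II-2,II-3]: 45 consistent
L/I-1 un ·: LL|Ll
L/I-2 un ·: LL|Ll
L/II-1 ? I-1×I-2: LL|Ll|ll
L/II-2 un I-1×I-2: LL|Ll
L/II-3 un I-1×I-2: LL|Ll
⇒ L over [I-1,I-2,II-1,II-2,II-3]: 29 consistent
M/I-1 ? ·: Mm|mm
M/I-2 un ·: Mm
M/II-1 ? I-1×I-2: MM|Mm|mm
M/II-2 ? I-1×I-2: MM|Mm|mm
M/II-3 aff I-1×I-2: mm
⇒ M over [I-1,I-2,II-1,II-2,II-3]: 13 consistent

I-2 ∈ {FF LL Mm, FF Ll Mm, Ff LL Mm, Ff Ll Mm, ff LL Mm, ff Ll Mm}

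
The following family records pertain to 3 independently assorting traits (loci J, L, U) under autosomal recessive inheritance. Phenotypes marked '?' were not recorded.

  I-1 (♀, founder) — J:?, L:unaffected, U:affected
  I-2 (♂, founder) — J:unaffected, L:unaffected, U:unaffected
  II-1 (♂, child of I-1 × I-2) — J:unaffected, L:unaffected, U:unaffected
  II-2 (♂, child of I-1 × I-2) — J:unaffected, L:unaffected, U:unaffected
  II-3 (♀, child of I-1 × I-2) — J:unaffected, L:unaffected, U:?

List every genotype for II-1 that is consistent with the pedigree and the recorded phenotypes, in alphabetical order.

J/I-1 ? ·: JJ|Jj|jj
J/I-2 un ·: JJ|Jj
J/II-1 un I-1×I-2: JJ|Jj
J/II-2 un I-1×I-2: JJ|Jj
J/II-3 un I-1×I-2: JJ|Jj
⇒ J over [I-1,I-2,II-1,II-2,II-3]: 27 consistent
L/I-1 un ·: LL|Ll
L/I-2 un ·: LL|Ll
L/II-1 un I-1×I-2: LL|Ll
L/II-2 un I-1×I-2: LL|Ll
L/II-3 un I-1×I-2: LL|Ll
⇒ L over [I-1,I-2,II-1,II-2,II-3]: 25 consistent
U/I-1 aff ·: uu
U/I-2 un ·: UU|Uu
U/II-1 un I-1×I-2: Uu
U/II-2 un I-1×I-2: Uu
U/II-3 ? I-1×I-2: Uu|uu
⇒ U over [I-1,I-2,II-1,II-2,II-3]: 3 consistent

II-1 ∈ {JJ LL Uu, JJ Ll Uu, Jj LL Uu, Jj Ll Uu}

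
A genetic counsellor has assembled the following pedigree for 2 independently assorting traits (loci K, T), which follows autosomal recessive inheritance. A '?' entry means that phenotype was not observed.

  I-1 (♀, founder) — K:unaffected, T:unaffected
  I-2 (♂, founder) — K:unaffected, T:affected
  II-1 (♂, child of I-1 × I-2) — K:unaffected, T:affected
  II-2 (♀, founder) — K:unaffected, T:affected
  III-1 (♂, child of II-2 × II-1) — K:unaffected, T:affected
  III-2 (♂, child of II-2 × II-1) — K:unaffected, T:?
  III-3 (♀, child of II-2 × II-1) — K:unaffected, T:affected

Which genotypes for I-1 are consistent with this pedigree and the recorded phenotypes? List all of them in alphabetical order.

I-1 ∈ {KK Tt, Kk Tt}

K/I-1 un ·: KK|Kk
K/I-2 un ·: KK|Kk
K/II-1 un I-1×I-2: KK|Kk
K/II-2 un ·: KK|Kk
K/III-1 un II-2×II-1: KK|Kk
K/III-2 un II-2×II-1: KK|Kk
K/III-3 un II-2×II-1: KK|Kk
⇒ K over [I-1,I-2,II-1,II-2,III-1,III-2,III-3]: 84 consistent
T/I-1 un ·: Tt
T/I-2 aff ·: tt
T/II-1 aff I-1×I-2: tt
T/II-2 aff ·: tt
T/III-1 aff II-2×II-1: tt
T/III-2 ? II-2×II-1: tt
T/III-3 aff II-2×II-1: tt
⇒ T over [I-1,I-2,II-1,II-2,III-1,III-2,III-3]: 1 consistent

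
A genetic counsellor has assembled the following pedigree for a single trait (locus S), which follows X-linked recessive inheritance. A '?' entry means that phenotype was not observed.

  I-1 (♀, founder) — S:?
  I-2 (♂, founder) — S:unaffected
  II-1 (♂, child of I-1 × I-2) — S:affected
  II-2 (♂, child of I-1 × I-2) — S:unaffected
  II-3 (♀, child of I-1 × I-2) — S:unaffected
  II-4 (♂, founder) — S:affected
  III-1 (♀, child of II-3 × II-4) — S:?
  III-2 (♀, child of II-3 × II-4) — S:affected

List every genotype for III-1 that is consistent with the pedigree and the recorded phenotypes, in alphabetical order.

III-1 ∈ {X^SX^s, X^sX^s}

S/I-1 ? ·: X^SX^s
S/I-2 un ·: X^SY
S/II-1 aff I-1×I-2: X^sY
S/II-2 un I-1×I-2: X^SY
S/II-3 un I-1×I-2: X^SX^s
S/II-4 aff ·: X^sY
S/III-1 ? II-3×II-4: X^SX^s|X^sX^s
S/III-2 aff II-3×II-4: X^sX^s
⇒ S over [I-1,I-2,II-1,II-2,II-3,II-4,III-1,III-2]: 2 consistent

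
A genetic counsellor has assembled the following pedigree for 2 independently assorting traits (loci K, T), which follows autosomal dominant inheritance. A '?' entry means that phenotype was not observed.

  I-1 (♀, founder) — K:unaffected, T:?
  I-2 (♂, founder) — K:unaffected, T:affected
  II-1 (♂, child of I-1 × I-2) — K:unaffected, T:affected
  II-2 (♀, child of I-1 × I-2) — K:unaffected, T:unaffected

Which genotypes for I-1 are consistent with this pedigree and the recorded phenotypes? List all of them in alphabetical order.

I-1 ∈ {kk Tt, kk tt}

K/I-1 un ·: kk
K/I-2 un ·: kk
K/II-1 un I-1×I-2: kk
K/II-2 un I-1×I-2: kk
⇒ K over [I-1,I-2,II-1,II-2]: 1 consistent
T/I-1 ? ·: tt|Tt
T/I-2 aff ·: Tt
T/II-1 aff I-1×I-2: Tt|TT
T/II-2 un I-1×I-2: tt
⇒ T over [I-1,I-2,II-1,II-2]: 3 consistent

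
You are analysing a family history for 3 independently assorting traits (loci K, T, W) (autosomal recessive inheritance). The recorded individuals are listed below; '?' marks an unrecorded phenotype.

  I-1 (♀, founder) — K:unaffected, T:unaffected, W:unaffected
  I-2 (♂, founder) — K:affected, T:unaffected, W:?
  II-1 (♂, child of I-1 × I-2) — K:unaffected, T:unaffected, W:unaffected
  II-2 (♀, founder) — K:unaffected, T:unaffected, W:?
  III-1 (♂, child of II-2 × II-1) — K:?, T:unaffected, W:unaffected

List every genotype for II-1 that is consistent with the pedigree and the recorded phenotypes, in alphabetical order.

K/I-1 un ·: KK|Kk
K/I-2 aff ·: kk
K/II-1 un I-1×I-2: Kk
K/II-2 un ·: KK|Kk
K/III-1 ? II-2×II-1: KK|Kk|kk
⇒ K over [I-1,I-2,II-1,II-2,III-1]: 10 consistent
T/I-1 un ·: TT|Tt
T/I-2 un ·: TT|Tt
T/II-1 un I-1×I-2: TT|Tt
T/II-2 un ·: TT|Tt
T/III-1 un II-2×II-1: TT|Tt
⇒ T over [I-1,I-2,II-1,II-2,III-1]: 24 consistent
W/I-1 un ·: WW|Ww
W/I-2 ? ·: WW|Ww|ww
W/II-1 un I-1×I-2: WW|Ww
W/II-2 ? ·: WW|Ww|ww
W/III-1 un II-2×II-1: WW|Ww
⇒ W over [I-1,I-2,II-1,II-2,III-1]: 41 consistent

II-1 ∈ {Kk TT WW, Kk TT Ww, Kk Tt WW, Kk Tt Ww}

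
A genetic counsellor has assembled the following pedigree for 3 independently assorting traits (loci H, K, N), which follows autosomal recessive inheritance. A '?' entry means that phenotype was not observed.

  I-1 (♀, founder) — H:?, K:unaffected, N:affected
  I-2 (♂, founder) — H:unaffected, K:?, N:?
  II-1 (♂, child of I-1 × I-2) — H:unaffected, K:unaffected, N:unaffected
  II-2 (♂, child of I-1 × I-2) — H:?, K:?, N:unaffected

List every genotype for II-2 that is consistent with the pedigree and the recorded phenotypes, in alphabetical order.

H/I-1 ? ·: HH|Hh|hh
H/I-2 un ·: HH|Hh
H/II-1 un I-1×I-2: HH|Hh
H/II-2 ? I-1×I-2: HH|Hh|hh
⇒ H over [I-1,I-2,II-1,II-2]: 18 consistent
K/I-1 un ·: KK|Kk
K/I-2 ? ·: KK|Kk|kk
K/II-1 un I-1×I-2: KK|Kk
K/II-2 ? I-1×I-2: KK|Kk|kk
⇒ K over [I-1,I-2,II-1,II-2]: 18 consistent
N/I-1 aff ·: nn
N/I-2 ? ·: NN|Nn
N/II-1 un I-1×I-2: Nn
N/II-2 un I-1×I-2: Nn
⇒ N over [I-1,I-2,II-1,II-2]: 2 consistent

II-2 ∈ {HH KK Nn, HH Kk Nn, HH kk Nn, Hh KK Nn, Hh Kk Nn, Hh kk Nn, hh KK Nn, hh Kk Nn, hh kk Nn}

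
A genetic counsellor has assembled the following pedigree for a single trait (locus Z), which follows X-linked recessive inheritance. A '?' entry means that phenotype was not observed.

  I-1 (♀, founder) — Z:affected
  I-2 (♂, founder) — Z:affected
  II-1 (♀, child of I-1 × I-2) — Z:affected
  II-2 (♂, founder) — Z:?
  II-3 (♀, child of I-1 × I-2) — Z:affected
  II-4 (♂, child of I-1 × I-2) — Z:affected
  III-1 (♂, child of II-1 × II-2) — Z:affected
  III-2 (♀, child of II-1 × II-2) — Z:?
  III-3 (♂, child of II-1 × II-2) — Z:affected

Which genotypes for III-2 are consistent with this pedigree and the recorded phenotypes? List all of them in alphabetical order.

III-2 ∈ {X^ZX^z, X^zX^z}

Z/I-1 aff ·: X^zX^z
Z/I-2 aff ·: X^zY
Z/II-1 aff I-1×I-2: X^zX^z
Z/II-2 ? ·: X^ZY|X^zY
Z/II-3 aff I-1×I-2: X^zX^z
Z/II-4 aff I-1×I-2: X^zY
Z/III-1 aff II-1×II-2: X^zY
Z/III-2 ? II-1×II-2: X^ZX^z|X^zX^z
Z/III-3 aff II-1×II-2: X^zY
⇒ Z over [I-1,I-2,II-1,II-2,II-3,II-4,III-1,III-2,III-3]: 2 consistent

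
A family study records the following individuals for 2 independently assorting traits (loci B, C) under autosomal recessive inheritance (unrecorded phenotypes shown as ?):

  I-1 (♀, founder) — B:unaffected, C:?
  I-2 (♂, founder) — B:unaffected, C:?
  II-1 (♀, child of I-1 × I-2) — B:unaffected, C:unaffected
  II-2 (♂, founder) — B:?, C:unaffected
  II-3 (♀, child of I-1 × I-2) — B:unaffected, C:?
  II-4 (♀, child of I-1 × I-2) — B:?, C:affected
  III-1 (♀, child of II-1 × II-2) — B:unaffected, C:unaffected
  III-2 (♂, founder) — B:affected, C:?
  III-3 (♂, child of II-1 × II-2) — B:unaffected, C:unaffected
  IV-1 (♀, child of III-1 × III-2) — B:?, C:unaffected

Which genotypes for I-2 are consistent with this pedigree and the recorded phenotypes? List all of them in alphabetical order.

B/I-1 un ·: BB|Bb
B/I-2 un ·: BB|Bb
B/II-1 un I-1×I-2: BB|Bb
B/II-2 ? ·: BB|Bb|bb
B/II-3 un I-1×I-2: BB|Bb
B/II-4 ? I-1×I-2: BB|Bb|bb
B/III-1 un II-1×II-2: BB|Bb
B/III-2 aff ·: bb
B/III-3 un II-1×II-2: BB|Bb
B/IV-1 ? III-1×III-2: Bb|bb
⇒ B over [I-1,I-2,II-1,II-2,II-3,II-4,III-1,III-2,III-3,IV-1]: 331 consistent
C/I-1 ? ·: Cc|cc
C/I-2 ? ·: Cc|cc
C/II-1 un I-1×I-2: CC|Cc
C/II-2 un ·: CC|Cc
C/II-3 ? I-1×I-2: CC|Cc|cc
C/II-4 aff I-1×I-2: cc
C/III-1 un II-1×II-2: CC|Cc
C/III-2 ? ·: CC|Cc|cc
C/III-3 un II-1×II-2: CC|Cc
C/IV-1 un III-1×III-2: CC|Cc
⇒ C over [I-1,I-2,II-1,II-2,II-3,II-4,III-1,III-2,III-3,IV-1]: 318 consistent

I-2 ∈ {BB Cc, BB cc, Bb Cc, Bb cc}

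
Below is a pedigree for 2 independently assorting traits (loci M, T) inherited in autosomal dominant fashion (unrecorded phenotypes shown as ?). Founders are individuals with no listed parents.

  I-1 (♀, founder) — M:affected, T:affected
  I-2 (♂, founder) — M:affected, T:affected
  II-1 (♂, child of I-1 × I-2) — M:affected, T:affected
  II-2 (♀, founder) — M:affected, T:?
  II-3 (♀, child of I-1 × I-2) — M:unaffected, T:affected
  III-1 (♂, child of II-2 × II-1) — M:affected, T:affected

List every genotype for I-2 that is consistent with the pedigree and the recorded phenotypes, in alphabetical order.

I-2 ∈ {Mm TT, Mm Tt}

M/I-1 aff ·: Mm
M/I-2 aff ·: Mm
M/II-1 aff I-1×I-2: Mm|MM
M/II-2 aff ·: Mm|MM
M/II-3 un I-1×I-2: mm
M/III-1 aff II-2×II-1: Mm|MM
⇒ M over [I-1,I-2,II-1,II-2,II-3,III-1]: 7 consistent
T/I-1 aff ·: Tt|TT
T/I-2 aff ·: Tt|TT
T/II-1 aff I-1×I-2: Tt|TT
T/II-2 ? ·: tt|Tt|TT
T/II-3 aff I-1×I-2: Tt|TT
T/III-1 aff II-2×II-1: Tt|TT
⇒ T over [I-1,I-2,II-1,II-2,II-3,III-1]: 58 consistent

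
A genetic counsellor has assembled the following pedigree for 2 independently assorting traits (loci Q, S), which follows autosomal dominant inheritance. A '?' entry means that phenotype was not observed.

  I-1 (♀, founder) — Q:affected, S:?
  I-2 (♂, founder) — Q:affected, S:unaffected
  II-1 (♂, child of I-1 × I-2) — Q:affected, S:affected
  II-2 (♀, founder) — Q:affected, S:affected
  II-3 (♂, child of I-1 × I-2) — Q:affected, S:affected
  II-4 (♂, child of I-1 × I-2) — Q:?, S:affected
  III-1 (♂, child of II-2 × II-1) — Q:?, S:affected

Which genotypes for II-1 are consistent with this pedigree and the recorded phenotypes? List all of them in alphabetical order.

II-1 ∈ {QQ Ss, Qq Ss}

Q/I-1 aff ·: Qq|QQ
Q/I-2 aff ·: Qq|QQ
Q/II-1 aff I-1×I-2: Qq|QQ
Q/II-2 aff ·: Qq|QQ
Q/II-3 aff I-1×I-2: Qq|QQ
Q/II-4 ? I-1×I-2: qq|Qq|QQ
Q/III-1 ? II-2×II-1: qq|Qq|QQ
⇒ Q over [I-1,I-2,II-1,II-2,II-3,II-4,III-1]: 115 consistent
S/I-1 ? ·: Ss|SS
S/I-2 un ·: ss
S/II-1 aff I-1×I-2: Ss
S/II-2 aff ·: Ss|SS
S/II-3 aff I-1×I-2: Ss
S/II-4 aff I-1×I-2: Ss
S/III-1 aff II-2×II-1: Ss|SS
⇒ S over [I-1,I-2,II-1,II-2,II-3,II-4,III-1]: 8 consistent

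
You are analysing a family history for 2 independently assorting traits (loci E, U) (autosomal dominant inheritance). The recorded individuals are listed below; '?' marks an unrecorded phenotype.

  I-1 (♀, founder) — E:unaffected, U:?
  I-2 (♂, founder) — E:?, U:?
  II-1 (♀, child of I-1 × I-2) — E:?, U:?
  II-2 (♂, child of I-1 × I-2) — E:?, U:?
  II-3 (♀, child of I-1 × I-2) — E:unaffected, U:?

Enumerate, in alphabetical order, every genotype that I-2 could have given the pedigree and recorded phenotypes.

I-2 ∈ {Ee UU, Ee Uu, Ee uu, ee UU, ee Uu, ee uu}

E/I-1 un ·: ee
E/I-2 ? ·: ee|Ee
E/II-1 ? I-1×I-2: ee|Ee
E/II-2 ? I-1×I-2: ee|Ee
E/II-3 un I-1×I-2: ee
⇒ E over [I-1,I-2,II-1,II-2,II-3]: 5 consistent
U/I-1 ? ·: uu|Uu|UU
U/I-2 ? ·: uu|Uu|UU
U/II-1 ? I-1×I-2: uu|Uu|UU
U/II-2 ? I-1×I-2: uu|Uu|UU
U/II-3 ? I-1×I-2: uu|Uu|UU
⇒ U over [I-1,I-2,II-1,II-2,II-3]: 63 consistent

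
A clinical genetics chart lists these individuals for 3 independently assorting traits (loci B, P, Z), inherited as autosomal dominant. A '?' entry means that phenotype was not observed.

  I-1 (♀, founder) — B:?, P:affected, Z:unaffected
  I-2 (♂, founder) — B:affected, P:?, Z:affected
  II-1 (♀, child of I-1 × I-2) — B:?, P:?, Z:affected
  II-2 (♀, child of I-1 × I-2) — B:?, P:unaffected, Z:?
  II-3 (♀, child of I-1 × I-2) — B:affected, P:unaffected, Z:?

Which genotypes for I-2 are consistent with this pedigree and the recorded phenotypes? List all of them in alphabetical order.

B/I-1 ? ·: bb|Bb|BB
B/I-2 aff ·: Bb|BB
B/II-1 ? I-1×I-2: bb|Bb|BB
B/II-2 ? I-1×I-2: bb|Bb|BB
B/II-3 aff I-1×I-2: Bb|BB
⇒ B over [I-1,I-2,II-1,II-2,II-3]: 40 consistent
P/I-1 aff ·: Pp
P/I-2 ? ·: pp|Pp
P/II-1 ? I-1×I-2: pp|Pp|PP
P/II-2 un I-1×I-2: pp
P/II-3 un I-1×I-2: pp
⇒ P over [I-1,I-2,II-1,II-2,II-3]: 5 consistent
Z/I-1 un ·: zz
Z/I-2 aff ·: Zz|ZZ
Z/II-1 aff I-1×I-2: Zz
Z/II-2 ? I-1×I-2: zz|Zz
Z/II-3 ? I-1×I-2: zz|Zz
⇒ Z over [I-1,I-2,II-1,II-2,II-3]: 5 consistent

I-2 ∈ {BB Pp ZZ, BB Pp Zz, BB pp ZZ, BB pp Zz, Bb Pp ZZ, Bb Pp Zz, Bb pp ZZ, Bb pp Zz}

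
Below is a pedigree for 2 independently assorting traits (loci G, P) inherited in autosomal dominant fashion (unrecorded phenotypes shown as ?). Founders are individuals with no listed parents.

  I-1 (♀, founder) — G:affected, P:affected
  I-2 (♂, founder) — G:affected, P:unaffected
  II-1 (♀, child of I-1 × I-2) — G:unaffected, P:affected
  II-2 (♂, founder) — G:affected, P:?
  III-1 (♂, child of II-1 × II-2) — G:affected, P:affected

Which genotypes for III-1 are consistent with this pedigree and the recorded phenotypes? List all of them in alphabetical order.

III-1 ∈ {Gg PP, Gg Pp}

G/I-1 aff ·: Gg
G/I-2 aff ·: Gg
G/II-1 un I-1×I-2: gg
G/II-2 aff ·: Gg|GG
G/III-1 aff II-1×II-2: Gg
⇒ G over [I-1,I-2,II-1,II-2,III-1]: 2 consistent
P/I-1 aff ·: Pp|PP
P/I-2 un ·: pp
P/II-1 aff I-1×I-2: Pp
P/II-2 ? ·: pp|Pp|PP
P/III-1 aff II-1×II-2: Pp|PP
⇒ P over [I-1,I-2,II-1,II-2,III-1]: 10 consistent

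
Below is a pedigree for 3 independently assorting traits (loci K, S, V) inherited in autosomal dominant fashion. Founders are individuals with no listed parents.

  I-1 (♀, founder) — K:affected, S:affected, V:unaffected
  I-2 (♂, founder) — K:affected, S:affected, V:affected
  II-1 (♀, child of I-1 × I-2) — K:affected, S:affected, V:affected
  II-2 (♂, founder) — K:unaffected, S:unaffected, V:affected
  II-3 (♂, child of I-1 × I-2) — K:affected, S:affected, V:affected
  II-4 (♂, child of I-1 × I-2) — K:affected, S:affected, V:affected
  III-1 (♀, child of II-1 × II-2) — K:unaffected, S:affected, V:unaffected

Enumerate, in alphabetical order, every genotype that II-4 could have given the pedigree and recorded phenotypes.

II-4 ∈ {KK SS Vv, KK Ss Vv, Kk SS Vv, Kk Ss Vv}

K/I-1 aff ·: Kk|KK
K/I-2 aff ·: Kk|KK
K/II-1 aff I-1×I-2: Kk
K/II-2 un ·: kk
K/II-3 aff I-1×I-2: Kk|KK
K/II-4 aff I-1×I-2: Kk|KK
K/III-1 un II-1×II-2: kk
⇒ K over [I-1,I-2,II-1,II-2,II-3,II-4,III-1]: 12 consistent
S/I-1 aff ·: Ss|SS
S/I-2 aff ·: Ss|SS
S/II-1 aff I-1×I-2: Ss|SS
S/II-2 un ·: ss
S/II-3 aff I-1×I-2: Ss|SS
S/II-4 aff I-1×I-2: Ss|SS
S/III-1 aff II-1×II-2: Ss
⇒ S over [I-1,I-2,II-1,II-2,II-3,II-4,III-1]: 25 consistent
V/I-1 un ·: vv
V/I-2 aff ·: Vv|VV
V/II-1 aff I-1×I-2: Vv
V/II-2 aff ·: Vv
V/II-3 aff I-1×I-2: Vv
V/II-4 aff I-1×I-2: Vv
V/III-1 un II-1×II-2: vv
⇒ V over [I-1,I-2,II-1,II-2,II-3,II-4,III-1]: 2 consistent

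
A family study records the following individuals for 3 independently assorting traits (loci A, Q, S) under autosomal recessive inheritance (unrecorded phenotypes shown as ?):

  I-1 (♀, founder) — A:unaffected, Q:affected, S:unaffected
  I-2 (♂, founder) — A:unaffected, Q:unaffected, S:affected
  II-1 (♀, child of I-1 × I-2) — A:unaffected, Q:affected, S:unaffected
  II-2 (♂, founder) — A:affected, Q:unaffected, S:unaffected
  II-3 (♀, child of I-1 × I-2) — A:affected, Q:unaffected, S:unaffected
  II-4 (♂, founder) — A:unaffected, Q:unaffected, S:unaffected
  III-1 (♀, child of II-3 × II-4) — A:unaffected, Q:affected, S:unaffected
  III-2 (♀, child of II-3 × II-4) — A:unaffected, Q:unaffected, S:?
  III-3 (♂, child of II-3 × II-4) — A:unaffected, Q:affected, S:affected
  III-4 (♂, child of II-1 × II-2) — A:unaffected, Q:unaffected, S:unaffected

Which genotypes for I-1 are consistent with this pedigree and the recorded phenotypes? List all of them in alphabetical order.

I-1 ∈ {Aa qq SS, Aa qq Ss}

A/I-1 un ·: Aa
A/I-2 un ·: Aa
A/II-1 un I-1×I-2: AA|Aa
A/II-2 aff ·: aa
A/II-3 aff I-1×I-2: aa
A/II-4 un ·: AA|Aa
A/III-1 un II-3×II-4: Aa
A/III-2 un II-3×II-4: Aa
A/III-3 un II-3×II-4: Aa
A/III-4 un II-1×II-2: Aa
⇒ A over [I-1,I-2,II-1,II-2,II-3,II-4,III-1,III-2,III-3,III-4]: 4 consistent
Q/I-1 aff ·: qq
Q/I-2 un ·: Qq
Q/II-1 aff I-1×I-2: qq
Q/II-2 un ·: QQ|Qq
Q/II-3 un I-1×I-2: Qq
Q/II-4 un ·: Qq
Q/III-1 aff II-3×II-4: qq
Q/III-2 un II-3×II-4: QQ|Qq
Q/III-3 aff II-3×II-4: qq
Q/III-4 un II-1×II-2: Qq
⇒ Q over [I-1,I-2,II-1,II-2,II-3,II-4,III-1,III-2,III-3,III-4]: 4 consistent
S/I-1 un ·: SS|Ss
S/I-2 aff ·: ss
S/II-1 un I-1×I-2: Ss
S/II-2 un ·: SS|Ss
S/II-3 un I-1×I-2: Ss
S/II-4 un ·: Ss
S/III-1 un II-3×II-4: SS|Ss
S/III-2 ? II-3×II-4: SS|Ss|ss
S/III-3 aff II-3×II-4: ss
S/III-4 un II-1×II-2: SS|Ss
⇒ S over [I-1,I-2,II-1,II-2,II-3,II-4,III-1,III-2,III-3,III-4]: 48 consistent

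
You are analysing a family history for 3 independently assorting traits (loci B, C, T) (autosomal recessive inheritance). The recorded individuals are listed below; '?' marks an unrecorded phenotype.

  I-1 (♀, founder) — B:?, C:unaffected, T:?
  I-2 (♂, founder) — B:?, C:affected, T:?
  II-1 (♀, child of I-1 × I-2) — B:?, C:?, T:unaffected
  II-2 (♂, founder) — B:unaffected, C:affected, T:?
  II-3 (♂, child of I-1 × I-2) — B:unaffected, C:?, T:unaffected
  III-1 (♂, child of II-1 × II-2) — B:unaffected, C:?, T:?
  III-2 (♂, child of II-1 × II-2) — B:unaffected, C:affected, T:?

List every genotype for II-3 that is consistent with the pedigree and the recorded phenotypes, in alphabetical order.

II-3 ∈ {BB Cc TT, BB Cc Tt, BB cc TT, BB cc Tt, Bb Cc TT, Bb Cc Tt, Bb cc TT, Bb cc Tt}

B/I-1 ? ·: BB|Bb|bb
B/I-2 ? ·: BB|Bb|bb
B/II-1 ? I-1×I-2: BB|Bb|bb
B/II-2 un ·: BB|Bb
B/II-3 un I-1×I-2: BB|Bb
B/III-1 un II-1×II-2: BB|Bb
B/III-2 un II-1×II-2: BB|Bb
⇒ B over [I-1,I-2,II-1,II-2,II-3,III-1,III-2]: 123 consistent
C/I-1 un ·: CC|Cc
C/I-2 aff ·: cc
C/II-1 ? I-1×I-2: Cc|cc
C/II-2 aff ·: cc
C/II-3 ? I-1×I-2: Cc|cc
C/III-1 ? II-1×II-2: Cc|cc
C/III-2 aff II-1×II-2: cc
⇒ C over [I-1,I-2,II-1,II-2,II-3,III-1,III-2]: 8 consistent
T/I-1 ? ·: TT|Tt|tt
T/I-2 ? ·: TT|Tt|tt
T/II-1 un I-1×I-2: TT|Tt
T/II-2 ? ·: TT|Tt|tt
T/II-3 un I-1×I-2: TT|Tt
T/III-1 ? II-1×II-2: TT|Tt|tt
T/III-2 ? II-1×II-2: TT|Tt|tt
⇒ T over [I-1,I-2,II-1,II-2,II-3,III-1,III-2]: 212 consistent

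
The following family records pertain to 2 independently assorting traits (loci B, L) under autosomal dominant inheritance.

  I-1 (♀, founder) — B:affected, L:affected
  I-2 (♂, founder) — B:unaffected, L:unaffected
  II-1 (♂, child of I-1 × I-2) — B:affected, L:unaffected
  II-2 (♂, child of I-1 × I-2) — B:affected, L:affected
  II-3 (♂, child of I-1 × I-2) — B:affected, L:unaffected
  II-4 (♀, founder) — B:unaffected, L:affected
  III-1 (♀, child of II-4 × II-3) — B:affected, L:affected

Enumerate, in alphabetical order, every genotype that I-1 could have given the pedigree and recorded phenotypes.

I-1 ∈ {BB Ll, Bb Ll}

B/I-1 aff ·: Bb|BB
B/I-2 un ·: bb
B/II-1 aff I-1×I-2: Bb
B/II-2 aff I-1×I-2: Bb
B/II-3 aff I-1×I-2: Bb
B/II-4 un ·: bb
B/III-1 aff II-4×II-3: Bb
⇒ B over [I-1,I-2,II-1,II-2,II-3,II-4,III-1]: 2 consistent
L/I-1 aff ·: Ll
L/I-2 un ·: ll
L/II-1 un I-1×I-2: ll
L/II-2 aff I-1×I-2: Ll
L/II-3 un I-1×I-2: ll
L/II-4 aff ·: Ll|LL
L/III-1 aff II-4×II-3: Ll
⇒ L over [I-1,I-2,II-1,II-2,II-3,II-4,III-1]: 2 consistent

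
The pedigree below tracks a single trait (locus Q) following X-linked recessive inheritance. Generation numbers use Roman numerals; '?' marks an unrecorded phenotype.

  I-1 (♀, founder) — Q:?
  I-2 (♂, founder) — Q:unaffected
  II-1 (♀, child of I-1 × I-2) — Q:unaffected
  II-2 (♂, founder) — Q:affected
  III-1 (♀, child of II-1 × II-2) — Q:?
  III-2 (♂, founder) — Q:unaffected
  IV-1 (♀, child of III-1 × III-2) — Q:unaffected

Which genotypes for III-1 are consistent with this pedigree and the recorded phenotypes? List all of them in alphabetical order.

III-1 ∈ {X^QX^q, X^qX^q}

Q/I-1 ? ·: X^QX^Q|X^QX^q|X^qX^q
Q/I-2 un ·: X^QY
Q/II-1 un I-1×I-2: X^QX^Q|X^QX^q
Q/II-2 aff ·: X^qY
Q/III-1 ? II-1×II-2: X^QX^q|X^qX^q
Q/III-2 un ·: X^QY
Q/IV-1 un III-1×III-2: X^QX^Q|X^QX^q
⇒ Q over [I-1,I-2,II-1,II-2,III-1,III-2,IV-1]: 10 consistent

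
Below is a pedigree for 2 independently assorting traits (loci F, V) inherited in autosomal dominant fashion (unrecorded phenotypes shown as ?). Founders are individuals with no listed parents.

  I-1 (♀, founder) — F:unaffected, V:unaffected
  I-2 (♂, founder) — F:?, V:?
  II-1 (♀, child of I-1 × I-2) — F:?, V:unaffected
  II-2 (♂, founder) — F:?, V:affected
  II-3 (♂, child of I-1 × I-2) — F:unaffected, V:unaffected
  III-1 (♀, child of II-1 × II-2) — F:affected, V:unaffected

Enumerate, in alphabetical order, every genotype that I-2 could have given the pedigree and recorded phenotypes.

I-2 ∈ {Ff Vv, Ff vv, ff Vv, ff vv}

F/I-1 un ·: ff
F/I-2 ? ·: ff|Ff
F/II-1 ? I-1×I-2: ff|Ff
F/II-2 ? ·: ff|Ff|FF
F/II-3 un I-1×I-2: ff
F/III-1 aff II-1×II-2: Ff|FF
⇒ F over [I-1,I-2,II-1,II-2,II-3,III-1]: 9 consistent
V/I-1 un ·: vv
V/I-2 ? ·: vv|Vv
V/II-1 un I-1×I-2: vv
V/II-2 aff ·: Vv
V/II-3 un I-1×I-2: vv
V/III-1 un II-1×II-2: vv
⇒ V over [I-1,I-2,II-1,II-2,II-3,III-1]: 2 consistent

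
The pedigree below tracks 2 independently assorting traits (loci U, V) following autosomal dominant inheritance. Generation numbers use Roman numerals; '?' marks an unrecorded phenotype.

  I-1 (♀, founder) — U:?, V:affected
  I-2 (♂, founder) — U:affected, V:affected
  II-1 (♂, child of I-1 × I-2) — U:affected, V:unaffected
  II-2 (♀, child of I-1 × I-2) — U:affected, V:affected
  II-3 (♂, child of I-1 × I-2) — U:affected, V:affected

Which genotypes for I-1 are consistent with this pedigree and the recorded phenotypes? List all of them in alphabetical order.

U/I-1 ? ·: uu|Uu|UU
U/I-2 aff ·: Uu|UU
U/II-1 aff I-1×I-2: Uu|UU
U/II-2 aff I-1×I-2: Uu|UU
U/II-3 aff I-1×I-2: Uu|UU
⇒ U over [I-1,I-2,II-1,II-2,II-3]: 27 consistent
V/I-1 aff ·: Vv
V/I-2 aff ·: Vv
V/II-1 un I-1×I-2: vv
V/II-2 aff I-1×I-2: Vv|VV
V/II-3 aff I-1×I-2: Vv|VV
⇒ V over [I-1,I-2,II-1,II-2,II-3]: 4 consistent

I-1 ∈ {UU Vv, Uu Vv, uu Vv}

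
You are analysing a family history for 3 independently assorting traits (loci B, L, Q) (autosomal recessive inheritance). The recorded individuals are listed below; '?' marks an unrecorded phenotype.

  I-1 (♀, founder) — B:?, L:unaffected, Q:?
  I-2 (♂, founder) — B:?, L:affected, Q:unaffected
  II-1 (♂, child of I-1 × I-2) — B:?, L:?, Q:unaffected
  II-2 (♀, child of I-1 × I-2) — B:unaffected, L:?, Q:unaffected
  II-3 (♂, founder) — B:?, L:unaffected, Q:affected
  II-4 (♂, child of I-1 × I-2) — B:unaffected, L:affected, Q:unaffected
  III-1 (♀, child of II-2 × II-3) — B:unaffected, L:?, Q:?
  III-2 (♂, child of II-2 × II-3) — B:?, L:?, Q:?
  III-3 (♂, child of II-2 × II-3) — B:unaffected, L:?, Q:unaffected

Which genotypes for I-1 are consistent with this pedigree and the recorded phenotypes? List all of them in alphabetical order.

I-1 ∈ {BB Ll QQ, BB Ll Qq, BB Ll qq, Bb Ll QQ, Bb Ll Qq, Bb Ll qq, bb Ll QQ, bb Ll Qq, bb Ll qq}

B/I-1 ? ·: BB|Bb|bb
B/I-2 ? ·: BB|Bb|bb
B/II-1 ? I-1×I-2: BB|Bb|bb
B/II-2 un I-1×I-2: BB|Bb
B/II-3 ? ·: BB|Bb|bb
B/II-4 un I-1×I-2: BB|Bb
B/III-1 un II-2×II-3: BB|Bb
B/III-2 ? II-2×II-3: BB|Bb|bb
B/III-3 un II-2×II-3: BB|Bb
⇒ B over [I-1,I-2,II-1,II-2,II-3,II-4,III-1,III-2,III-3]: 590 consistent
L/I-1 un ·: Ll
L/I-2 aff ·: ll
L/II-1 ? I-1×I-2: Ll|ll
L/II-2 ? I-1×I-2: Ll|ll
L/II-3 un ·: LL|Ll
L/II-4 aff I-1×I-2: ll
L/III-1 ? II-2×II-3: LL|Ll|ll
L/III-2 ? II-2×II-3: LL|Ll|ll
L/III-3 ? II-2×II-3: LL|Ll|ll
⇒ L over [I-1,I-2,II-1,II-2,II-3,II-4,III-1,III-2,III-3]: 88 consistent
Q/I-1 ? ·: QQ|Qq|qq
Q/I-2 un ·: QQ|Qq
Q/II-1 un I-1×I-2: QQ|Qq
Q/II-2 un I-1×I-2: QQ|Qq
Q/II-3 aff ·: qq
Q/II-4 un I-1×I-2: QQ|Qq
Q/III-1 ? II-2×II-3: Qq|qq
Q/III-2 ? II-2×II-3: Qq|qq
Q/III-3 un II-2×II-3: Qq
⇒ Q over [I-1,I-2,II-1,II-2,II-3,II-4,III-1,III-2,III-3]: 69 consistent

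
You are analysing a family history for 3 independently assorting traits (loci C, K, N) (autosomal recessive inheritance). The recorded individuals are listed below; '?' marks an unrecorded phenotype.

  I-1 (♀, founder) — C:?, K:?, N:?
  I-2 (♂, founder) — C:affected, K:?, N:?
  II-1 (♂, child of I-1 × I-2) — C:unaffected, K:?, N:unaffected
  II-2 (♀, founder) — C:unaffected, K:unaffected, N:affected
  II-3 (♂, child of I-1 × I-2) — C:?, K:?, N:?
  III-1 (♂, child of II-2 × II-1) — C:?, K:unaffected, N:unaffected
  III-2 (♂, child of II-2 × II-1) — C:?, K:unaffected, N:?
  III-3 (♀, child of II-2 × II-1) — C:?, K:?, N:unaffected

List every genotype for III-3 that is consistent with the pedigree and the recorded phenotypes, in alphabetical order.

C/I-1 ? ·: CC|Cc
C/I-2 aff ·: cc
C/II-1 un I-1×I-2: Cc
C/II-2 un ·: CC|Cc
C/II-3 ? I-1×I-2: Cc|cc
C/III-1 ? II-2×II-1: CC|Cc|cc
C/III-2 ? II-2×II-1: CC|Cc|cc
C/III-3 ? II-2×II-1: CC|Cc|cc
⇒ C over [I-1,I-2,II-1,II-2,II-3,III-1,III-2,III-3]: 105 consistent
K/I-1 ? ·: KK|Kk|kk
K/I-2 ? ·: KK|Kk|kk
K/II-1 ? I-1×I-2: KK|Kk|kk
K/II-2 un ·: KK|Kk
K/II-3 ? I-1×I-2: KK|Kk|kk
K/III-1 un II-2×II-1: KK|Kk
K/III-2 un II-2×II-1: KK|Kk
K/III-3 ? II-2×II-1: KK|Kk|kk
⇒ K over [I-1,I-2,II-1,II-2,II-3,III-1,III-2,III-3]: 356 consistent
N/I-1 ? ·: NN|Nn|nn
N/I-2 ? ·: NN|Nn|nn
N/II-1 un I-1×I-2: NN|Nn
N/II-2 aff ·: nn
N/II-3 ? I-1×I-2: NN|Nn|nn
N/III-1 un II-2×II-1: Nn
N/III-2 ? II-2×II-1: Nn|nn
N/III-3 un II-2×II-1: Nn
⇒ N over [I-1,I-2,II-1,II-2,II-3,III-1,III-2,III-3]: 34 consistent

III-3 ∈ {CC KK Nn, CC Kk Nn, CC kk Nn, Cc KK Nn, Cc Kk Nn, Cc kk Nn, cc KK Nn, cc Kk Nn, cc kk Nn}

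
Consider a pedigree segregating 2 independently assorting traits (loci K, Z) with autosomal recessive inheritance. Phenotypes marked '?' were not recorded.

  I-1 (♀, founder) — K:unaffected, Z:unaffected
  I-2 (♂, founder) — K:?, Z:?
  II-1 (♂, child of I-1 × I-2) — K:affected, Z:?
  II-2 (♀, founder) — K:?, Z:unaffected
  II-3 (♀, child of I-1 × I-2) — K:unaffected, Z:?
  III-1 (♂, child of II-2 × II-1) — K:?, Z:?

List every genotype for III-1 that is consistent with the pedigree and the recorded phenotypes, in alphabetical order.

III-1 ∈ {Kk ZZ, Kk Zz, Kk zz, kk ZZ, kk Zz, kk zz}

K/I-1 un ·: Kk
K/I-2 ? ·: Kk|kk
K/II-1 aff I-1×I-2: kk
K/II-2 ? ·: KK|Kk|kk
K/II-3 un I-1×I-2: KK|Kk
K/III-1 ? II-2×II-1: Kk|kk
⇒ K over [I-1,I-2,II-1,II-2,II-3,III-1]: 12 consistent
Z/I-1 un ·: ZZ|Zz
Z/I-2 ? ·: ZZ|Zz|zz
Z/II-1 ? I-1×I-2: ZZ|Zz|zz
Z/II-2 un ·: ZZ|Zz
Z/II-3 ? I-1×I-2: ZZ|Zz|zz
Z/III-1 ? II-2×II-1: ZZ|Zz|zz
⇒ Z over [I-1,I-2,II-1,II-2,II-3,III-1]: 89 consistent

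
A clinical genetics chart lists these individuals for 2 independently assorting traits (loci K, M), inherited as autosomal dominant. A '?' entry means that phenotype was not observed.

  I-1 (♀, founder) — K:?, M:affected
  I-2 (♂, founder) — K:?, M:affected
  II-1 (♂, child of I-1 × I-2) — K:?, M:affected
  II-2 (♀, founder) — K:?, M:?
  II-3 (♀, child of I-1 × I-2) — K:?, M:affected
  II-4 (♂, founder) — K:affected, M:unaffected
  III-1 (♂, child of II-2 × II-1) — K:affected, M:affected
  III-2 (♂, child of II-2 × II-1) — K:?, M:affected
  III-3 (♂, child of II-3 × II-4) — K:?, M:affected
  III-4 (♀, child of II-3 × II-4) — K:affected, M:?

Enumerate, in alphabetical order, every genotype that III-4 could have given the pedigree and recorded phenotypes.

III-4 ∈ {KK Mm, KK mm, Kk Mm, Kk mm}

K/I-1 ? ·: kk|Kk|KK
K/I-2 ? ·: kk|Kk|KK
K/II-1 ? I-1×I-2: kk|Kk|KK
K/II-2 ? ·: kk|Kk|KK
K/II-3 ? I-1×I-2: kk|Kk|KK
K/II-4 aff ·: Kk|KK
K/III-1 aff II-2×II-1: Kk|KK
K/III-2 ? II-2×II-1: kk|Kk|KK
K/III-3 ? II-3×II-4: kk|Kk|KK
K/III-4 aff II-3×II-4: Kk|KK
⇒ K over [I-1,I-2,II-1,II-2,II-3,II-4,III-1,III-2,III-3,III-4]: 1587 consistent
M/I-1 aff ·: Mm|MM
M/I-2 aff ·: Mm|MM
M/II-1 aff I-1×I-2: Mm|MM
M/II-2 ? ·: mm|Mm|MM
M/II-3 aff I-1×I-2: Mm|MM
M/II-4 un ·: mm
M/III-1 aff II-2×II-1: Mm|MM
M/III-2 aff II-2×II-1: Mm|MM
M/III-3 aff II-3×II-4: Mm
M/III-4 ? II-3×II-4: mm|Mm
⇒ M over [I-1,I-2,II-1,II-2,II-3,II-4,III-1,III-2,III-3,III-4]: 141 consistent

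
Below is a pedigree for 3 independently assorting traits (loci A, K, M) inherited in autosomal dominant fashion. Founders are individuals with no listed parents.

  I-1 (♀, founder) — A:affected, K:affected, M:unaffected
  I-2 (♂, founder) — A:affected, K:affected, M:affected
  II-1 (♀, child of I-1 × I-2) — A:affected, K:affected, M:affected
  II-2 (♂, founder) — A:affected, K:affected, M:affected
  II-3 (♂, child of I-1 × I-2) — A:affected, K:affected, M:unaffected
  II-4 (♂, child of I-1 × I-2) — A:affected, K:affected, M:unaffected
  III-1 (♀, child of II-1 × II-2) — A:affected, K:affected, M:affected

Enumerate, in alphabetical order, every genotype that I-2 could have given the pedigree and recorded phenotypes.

I-2 ∈ {AA KK Mm, AA Kk Mm, Aa KK Mm, Aa Kk Mm}

A/I-1 aff ·: Aa|AA
A/I-2 aff ·: Aa|AA
A/II-1 aff I-1×I-2: Aa|AA
A/II-2 aff ·: Aa|AA
A/II-3 aff I-1×I-2: Aa|AA
A/II-4 aff I-1×I-2: Aa|AA
A/III-1 aff II-1×II-2: Aa|AA
⇒ A over [I-1,I-2,II-1,II-2,II-3,II-4,III-1]: 87 consistent
K/I-1 aff ·: Kk|KK
K/I-2 aff ·: Kk|KK
K/II-1 aff I-1×I-2: Kk|KK
K/II-2 aff ·: Kk|KK
K/II-3 aff I-1×I-2: Kk|KK
K/II-4 aff I-1×I-2: Kk|KK
K/III-1 aff II-1×II-2: Kk|KK
⇒ K over [I-1,I-2,II-1,II-2,II-3,II-4,III-1]: 87 consistent
M/I-1 un ·: mm
M/I-2 aff ·: Mm
M/II-1 aff I-1×I-2: Mm
M/II-2 aff ·: Mm|MM
M/II-3 un I-1×I-2: mm
M/II-4 un I-1×I-2: mm
M/III-1 aff II-1×II-2: Mm|MM
⇒ M over [I-1,I-2,II-1,II-2,II-3,II-4,III-1]: 4 consistent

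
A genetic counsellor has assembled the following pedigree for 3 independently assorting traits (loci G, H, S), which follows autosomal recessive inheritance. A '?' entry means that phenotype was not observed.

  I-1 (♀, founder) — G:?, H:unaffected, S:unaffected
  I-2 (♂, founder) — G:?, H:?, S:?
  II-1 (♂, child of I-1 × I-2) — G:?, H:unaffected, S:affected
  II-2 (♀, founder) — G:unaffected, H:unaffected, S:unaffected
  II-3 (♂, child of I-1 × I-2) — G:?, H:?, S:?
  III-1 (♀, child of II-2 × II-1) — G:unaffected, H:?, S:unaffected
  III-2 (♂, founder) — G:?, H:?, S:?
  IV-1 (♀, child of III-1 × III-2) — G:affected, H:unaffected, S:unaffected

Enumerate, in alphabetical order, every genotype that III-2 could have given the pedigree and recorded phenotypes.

G/I-1 ? ·: GG|Gg|gg
G/I-2 ? ·: GG|Gg|gg
G/II-1 ? I-1×I-2: GG|Gg|gg
G/II-2 un ·: GG|Gg
G/II-3 ? I-1×I-2: GG|Gg|gg
G/III-1 un II-2×II-1: Gg
G/III-2 ? ·: Gg|gg
G/IV-1 aff III-1×III-2: gg
⇒ G over [I-1,I-2,II-1,II-2,II-3,III-1,III-2,IV-1]: 100 consistent
H/I-1 un ·: HH|Hh
H/I-2 ? ·: HH|Hh|hh
H/II-1 un I-1×I-2: HH|Hh
H/II-2 un ·: HH|Hh
H/II-3 ? I-1×I-2: HH|Hh|hh
H/III-1 ? II-2×II-1: HH|Hh|hh
H/III-2 ? ·: HH|Hh|hh
H/IV-1 un III-1×III-2: HH|Hh
⇒ H over [I-1,I-2,II-1,II-2,II-3,III-1,III-2,IV-1]: 304 consistent
S/I-1 un ·: Ss
S/I-2 ? ·: Ss|ss
S/II-1 aff I-1×I-2: ss
S/II-2 un ·: SS|Ss
S/II-3 ? I-1×I-2: SS|Ss|ss
S/III-1 un II-2×II-1: Ss
S/III-2 ? ·: SS|Ss|ss
S/IV-1 un III-1×III-2: SS|Ss
⇒ S over [I-1,I-2,II-1,II-2,II-3,III-1,III-2,IV-1]: 50 consistent

III-2 ∈ {Gg HH SS, Gg HH Ss, Gg HH ss, Gg Hh SS, Gg Hh Ss, Gg Hh ss, Gg hh SS, Gg hh Ss, Gg hh ss, gg HH SS, gg HH Ss, gg HH ss, gg Hh SS, gg Hh Ss, gg Hh ss, gg hh SS, gg hh Ss, gg hh ss}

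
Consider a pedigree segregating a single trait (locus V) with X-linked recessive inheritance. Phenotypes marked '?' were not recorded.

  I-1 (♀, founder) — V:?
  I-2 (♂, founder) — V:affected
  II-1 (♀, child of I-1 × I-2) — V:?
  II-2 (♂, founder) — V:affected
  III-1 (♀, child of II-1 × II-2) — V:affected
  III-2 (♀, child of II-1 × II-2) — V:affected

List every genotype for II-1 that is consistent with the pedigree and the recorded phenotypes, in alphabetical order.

V/I-1 ? ·: X^VX^V|X^VX^v|X^vX^v
V/I-2 aff ·: X^vY
V/II-1 ? I-1×I-2: X^VX^v|X^vX^v
V/II-2 aff ·: X^vY
V/III-1 aff II-1×II-2: X^vX^v
V/III-2 aff II-1×II-2: X^vX^v
⇒ V over [I-1,I-2,II-1,II-2,III-1,III-2]: 4 consistent

II-1 ∈ {X^VX^v, X^vX^v}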